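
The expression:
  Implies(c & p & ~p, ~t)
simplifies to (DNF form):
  True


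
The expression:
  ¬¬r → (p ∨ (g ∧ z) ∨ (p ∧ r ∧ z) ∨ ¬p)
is always true.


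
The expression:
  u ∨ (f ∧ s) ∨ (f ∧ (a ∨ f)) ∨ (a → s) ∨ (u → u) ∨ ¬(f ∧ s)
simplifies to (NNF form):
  True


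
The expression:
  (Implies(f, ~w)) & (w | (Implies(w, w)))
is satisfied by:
  {w: False, f: False}
  {f: True, w: False}
  {w: True, f: False}


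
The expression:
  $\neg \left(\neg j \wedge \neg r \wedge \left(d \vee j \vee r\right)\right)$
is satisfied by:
  {r: True, j: True, d: False}
  {r: True, j: False, d: False}
  {j: True, r: False, d: False}
  {r: False, j: False, d: False}
  {r: True, d: True, j: True}
  {r: True, d: True, j: False}
  {d: True, j: True, r: False}


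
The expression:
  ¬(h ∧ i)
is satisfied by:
  {h: False, i: False}
  {i: True, h: False}
  {h: True, i: False}


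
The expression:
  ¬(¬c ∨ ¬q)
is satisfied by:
  {c: True, q: True}


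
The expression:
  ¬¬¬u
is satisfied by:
  {u: False}


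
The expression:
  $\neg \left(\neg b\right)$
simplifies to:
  $b$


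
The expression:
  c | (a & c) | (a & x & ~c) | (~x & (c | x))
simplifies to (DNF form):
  c | (a & x)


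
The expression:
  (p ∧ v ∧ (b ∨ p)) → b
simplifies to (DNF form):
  b ∨ ¬p ∨ ¬v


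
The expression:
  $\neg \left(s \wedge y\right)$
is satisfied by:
  {s: False, y: False}
  {y: True, s: False}
  {s: True, y: False}


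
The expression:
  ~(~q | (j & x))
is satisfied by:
  {q: True, x: False, j: False}
  {j: True, q: True, x: False}
  {x: True, q: True, j: False}


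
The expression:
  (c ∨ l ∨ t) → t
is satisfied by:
  {t: True, c: False, l: False}
  {t: True, l: True, c: False}
  {t: True, c: True, l: False}
  {t: True, l: True, c: True}
  {l: False, c: False, t: False}


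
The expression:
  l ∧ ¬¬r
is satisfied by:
  {r: True, l: True}


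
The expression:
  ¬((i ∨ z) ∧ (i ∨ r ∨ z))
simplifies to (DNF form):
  ¬i ∧ ¬z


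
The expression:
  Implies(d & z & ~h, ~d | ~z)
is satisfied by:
  {h: True, z: False, d: False}
  {h: False, z: False, d: False}
  {d: True, h: True, z: False}
  {d: True, h: False, z: False}
  {z: True, h: True, d: False}
  {z: True, h: False, d: False}
  {z: True, d: True, h: True}


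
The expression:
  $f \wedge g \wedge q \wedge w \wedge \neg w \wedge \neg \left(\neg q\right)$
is never true.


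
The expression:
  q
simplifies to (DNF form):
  q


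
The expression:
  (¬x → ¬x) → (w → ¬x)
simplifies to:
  ¬w ∨ ¬x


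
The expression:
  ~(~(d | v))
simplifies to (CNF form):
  d | v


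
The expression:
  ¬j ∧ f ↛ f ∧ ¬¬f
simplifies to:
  False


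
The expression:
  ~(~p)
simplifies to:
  p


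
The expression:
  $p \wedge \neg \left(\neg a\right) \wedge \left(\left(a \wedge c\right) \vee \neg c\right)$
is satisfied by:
  {a: True, p: True}


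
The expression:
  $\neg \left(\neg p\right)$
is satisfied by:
  {p: True}


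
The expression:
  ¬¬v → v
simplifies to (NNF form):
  True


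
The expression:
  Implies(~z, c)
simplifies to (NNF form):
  c | z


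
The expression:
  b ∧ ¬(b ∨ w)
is never true.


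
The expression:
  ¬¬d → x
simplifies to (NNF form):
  x ∨ ¬d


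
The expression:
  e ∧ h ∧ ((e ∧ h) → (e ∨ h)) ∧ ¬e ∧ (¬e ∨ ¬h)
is never true.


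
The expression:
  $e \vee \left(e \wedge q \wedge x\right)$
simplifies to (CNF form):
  $e$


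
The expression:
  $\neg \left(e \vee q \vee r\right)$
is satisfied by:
  {q: False, e: False, r: False}


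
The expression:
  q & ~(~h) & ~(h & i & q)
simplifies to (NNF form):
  h & q & ~i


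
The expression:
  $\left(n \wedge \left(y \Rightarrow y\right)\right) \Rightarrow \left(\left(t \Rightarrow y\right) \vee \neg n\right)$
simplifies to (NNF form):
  $y \vee \neg n \vee \neg t$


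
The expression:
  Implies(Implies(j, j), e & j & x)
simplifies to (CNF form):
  e & j & x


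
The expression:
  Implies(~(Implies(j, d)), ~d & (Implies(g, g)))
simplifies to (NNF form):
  True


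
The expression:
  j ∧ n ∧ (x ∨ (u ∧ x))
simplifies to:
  j ∧ n ∧ x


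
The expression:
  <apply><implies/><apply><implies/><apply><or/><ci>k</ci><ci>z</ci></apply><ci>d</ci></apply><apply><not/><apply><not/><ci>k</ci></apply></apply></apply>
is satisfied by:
  {k: True, z: True, d: False}
  {k: True, d: False, z: False}
  {k: True, z: True, d: True}
  {k: True, d: True, z: False}
  {z: True, d: False, k: False}


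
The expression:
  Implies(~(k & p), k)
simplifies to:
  k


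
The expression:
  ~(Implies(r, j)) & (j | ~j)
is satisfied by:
  {r: True, j: False}


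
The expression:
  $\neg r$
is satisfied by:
  {r: False}


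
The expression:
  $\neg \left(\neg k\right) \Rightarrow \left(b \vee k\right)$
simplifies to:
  $\text{True}$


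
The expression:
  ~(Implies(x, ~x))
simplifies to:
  x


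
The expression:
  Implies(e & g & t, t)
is always true.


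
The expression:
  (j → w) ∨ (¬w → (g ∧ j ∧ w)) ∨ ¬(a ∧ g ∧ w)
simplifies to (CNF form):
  True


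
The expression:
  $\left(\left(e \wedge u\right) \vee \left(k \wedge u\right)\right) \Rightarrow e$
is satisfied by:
  {e: True, u: False, k: False}
  {u: False, k: False, e: False}
  {e: True, k: True, u: False}
  {k: True, u: False, e: False}
  {e: True, u: True, k: False}
  {u: True, e: False, k: False}
  {e: True, k: True, u: True}


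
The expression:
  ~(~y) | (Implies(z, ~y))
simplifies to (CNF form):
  True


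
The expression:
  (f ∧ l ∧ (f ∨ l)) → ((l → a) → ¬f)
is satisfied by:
  {l: False, a: False, f: False}
  {f: True, l: False, a: False}
  {a: True, l: False, f: False}
  {f: True, a: True, l: False}
  {l: True, f: False, a: False}
  {f: True, l: True, a: False}
  {a: True, l: True, f: False}


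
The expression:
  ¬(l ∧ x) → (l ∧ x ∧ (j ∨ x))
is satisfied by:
  {x: True, l: True}


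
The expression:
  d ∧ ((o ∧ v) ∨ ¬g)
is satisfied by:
  {v: True, d: True, o: True, g: False}
  {v: True, d: True, o: False, g: False}
  {d: True, o: True, v: False, g: False}
  {d: True, v: False, o: False, g: False}
  {v: True, g: True, d: True, o: True}


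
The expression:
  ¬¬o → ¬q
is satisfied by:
  {o: False, q: False}
  {q: True, o: False}
  {o: True, q: False}


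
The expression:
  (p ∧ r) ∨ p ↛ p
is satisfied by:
  {r: True, p: True}


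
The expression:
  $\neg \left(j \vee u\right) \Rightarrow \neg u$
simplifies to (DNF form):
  $\text{True}$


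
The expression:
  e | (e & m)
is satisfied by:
  {e: True}


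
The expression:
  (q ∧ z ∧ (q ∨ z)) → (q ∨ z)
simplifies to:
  True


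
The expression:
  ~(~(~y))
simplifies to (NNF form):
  ~y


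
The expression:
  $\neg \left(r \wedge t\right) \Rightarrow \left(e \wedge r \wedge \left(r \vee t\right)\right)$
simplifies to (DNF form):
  $\left(e \wedge r\right) \vee \left(r \wedge t\right)$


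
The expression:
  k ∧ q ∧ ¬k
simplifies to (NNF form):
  False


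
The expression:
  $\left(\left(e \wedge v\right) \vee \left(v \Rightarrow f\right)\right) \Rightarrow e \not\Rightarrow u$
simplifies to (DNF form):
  $\left(e \wedge \neg e\right) \vee \left(e \wedge \neg u\right) \vee \left(e \wedge v \wedge \neg e\right) \vee \left(e \wedge v \wedge \neg u\right) \vee \left(e \wedge \neg e \wedge \neg f\right) \vee \left(e \wedge \neg f \wedge \neg u\right) \vee \left(v \wedge \neg e \wedge \neg f\right) \vee \left(v \wedge \neg f \wedge \neg u\right)$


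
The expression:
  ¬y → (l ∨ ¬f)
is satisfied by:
  {y: True, l: True, f: False}
  {y: True, l: False, f: False}
  {l: True, y: False, f: False}
  {y: False, l: False, f: False}
  {f: True, y: True, l: True}
  {f: True, y: True, l: False}
  {f: True, l: True, y: False}


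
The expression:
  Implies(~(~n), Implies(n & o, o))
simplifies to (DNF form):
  True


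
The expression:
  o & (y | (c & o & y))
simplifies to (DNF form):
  o & y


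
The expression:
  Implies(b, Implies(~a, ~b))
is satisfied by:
  {a: True, b: False}
  {b: False, a: False}
  {b: True, a: True}


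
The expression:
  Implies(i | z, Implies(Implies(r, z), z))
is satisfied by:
  {r: True, z: True, i: False}
  {r: True, z: False, i: False}
  {z: True, r: False, i: False}
  {r: False, z: False, i: False}
  {r: True, i: True, z: True}
  {r: True, i: True, z: False}
  {i: True, z: True, r: False}


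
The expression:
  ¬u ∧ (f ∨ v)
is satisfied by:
  {v: True, f: True, u: False}
  {v: True, u: False, f: False}
  {f: True, u: False, v: False}


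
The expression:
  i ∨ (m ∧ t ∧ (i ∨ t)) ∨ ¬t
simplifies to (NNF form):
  i ∨ m ∨ ¬t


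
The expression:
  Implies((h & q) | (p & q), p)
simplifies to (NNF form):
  p | ~h | ~q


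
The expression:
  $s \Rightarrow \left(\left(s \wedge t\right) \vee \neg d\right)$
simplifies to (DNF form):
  $t \vee \neg d \vee \neg s$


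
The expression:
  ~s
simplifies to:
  ~s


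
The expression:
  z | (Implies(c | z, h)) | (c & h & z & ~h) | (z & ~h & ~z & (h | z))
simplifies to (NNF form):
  h | z | ~c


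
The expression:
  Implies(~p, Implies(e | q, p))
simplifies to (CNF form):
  (p | ~e) & (p | ~q)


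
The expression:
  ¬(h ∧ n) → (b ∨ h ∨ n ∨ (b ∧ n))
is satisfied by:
  {n: True, b: True, h: True}
  {n: True, b: True, h: False}
  {n: True, h: True, b: False}
  {n: True, h: False, b: False}
  {b: True, h: True, n: False}
  {b: True, h: False, n: False}
  {h: True, b: False, n: False}


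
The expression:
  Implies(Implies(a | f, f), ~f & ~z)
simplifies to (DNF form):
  (a & ~f) | (~f & ~z)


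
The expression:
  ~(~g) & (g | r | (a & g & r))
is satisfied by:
  {g: True}


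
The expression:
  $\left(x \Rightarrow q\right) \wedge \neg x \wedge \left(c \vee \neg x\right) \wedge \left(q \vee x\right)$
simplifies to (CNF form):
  $q \wedge \neg x$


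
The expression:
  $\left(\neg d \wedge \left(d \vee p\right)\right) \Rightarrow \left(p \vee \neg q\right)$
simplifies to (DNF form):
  $\text{True}$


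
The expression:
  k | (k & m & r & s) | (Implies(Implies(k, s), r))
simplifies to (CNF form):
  k | r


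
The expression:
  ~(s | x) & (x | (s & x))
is never true.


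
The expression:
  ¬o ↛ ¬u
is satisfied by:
  {u: True, o: False}


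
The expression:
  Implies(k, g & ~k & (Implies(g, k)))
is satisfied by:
  {k: False}


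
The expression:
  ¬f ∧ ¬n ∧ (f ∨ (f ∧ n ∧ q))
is never true.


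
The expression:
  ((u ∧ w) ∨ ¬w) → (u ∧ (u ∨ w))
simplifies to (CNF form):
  u ∨ w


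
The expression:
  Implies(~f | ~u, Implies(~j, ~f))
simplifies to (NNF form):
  j | u | ~f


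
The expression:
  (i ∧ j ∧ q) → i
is always true.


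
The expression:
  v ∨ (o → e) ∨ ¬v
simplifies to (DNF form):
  True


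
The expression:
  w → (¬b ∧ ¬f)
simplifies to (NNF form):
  (¬b ∧ ¬f) ∨ ¬w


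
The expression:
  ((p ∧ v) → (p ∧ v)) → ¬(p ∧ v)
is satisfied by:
  {p: False, v: False}
  {v: True, p: False}
  {p: True, v: False}


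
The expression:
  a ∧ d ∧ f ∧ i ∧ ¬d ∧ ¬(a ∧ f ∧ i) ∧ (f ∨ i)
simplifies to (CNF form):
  False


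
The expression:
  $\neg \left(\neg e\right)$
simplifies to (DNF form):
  $e$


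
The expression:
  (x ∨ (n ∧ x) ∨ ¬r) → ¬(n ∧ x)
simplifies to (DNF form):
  ¬n ∨ ¬x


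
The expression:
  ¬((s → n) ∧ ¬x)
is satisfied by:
  {x: True, s: True, n: False}
  {x: True, n: False, s: False}
  {x: True, s: True, n: True}
  {x: True, n: True, s: False}
  {s: True, n: False, x: False}


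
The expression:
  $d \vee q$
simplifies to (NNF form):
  $d \vee q$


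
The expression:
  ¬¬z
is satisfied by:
  {z: True}


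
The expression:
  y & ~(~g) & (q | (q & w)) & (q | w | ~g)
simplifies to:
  g & q & y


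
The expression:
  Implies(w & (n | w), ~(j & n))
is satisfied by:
  {w: False, n: False, j: False}
  {j: True, w: False, n: False}
  {n: True, w: False, j: False}
  {j: True, n: True, w: False}
  {w: True, j: False, n: False}
  {j: True, w: True, n: False}
  {n: True, w: True, j: False}


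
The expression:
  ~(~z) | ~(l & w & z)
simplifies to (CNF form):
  True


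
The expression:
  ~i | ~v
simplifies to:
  ~i | ~v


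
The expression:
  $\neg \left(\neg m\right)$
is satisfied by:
  {m: True}


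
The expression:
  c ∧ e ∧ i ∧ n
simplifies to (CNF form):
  c ∧ e ∧ i ∧ n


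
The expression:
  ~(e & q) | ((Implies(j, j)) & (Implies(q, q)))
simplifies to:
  True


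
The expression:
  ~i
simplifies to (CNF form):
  ~i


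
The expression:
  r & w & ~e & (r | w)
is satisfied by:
  {r: True, w: True, e: False}


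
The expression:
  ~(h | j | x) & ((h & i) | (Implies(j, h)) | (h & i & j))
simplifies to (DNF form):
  ~h & ~j & ~x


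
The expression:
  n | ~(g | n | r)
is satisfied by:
  {n: True, r: False, g: False}
  {n: True, g: True, r: False}
  {n: True, r: True, g: False}
  {n: True, g: True, r: True}
  {g: False, r: False, n: False}


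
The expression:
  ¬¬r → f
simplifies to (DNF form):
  f ∨ ¬r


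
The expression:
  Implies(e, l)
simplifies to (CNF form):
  l | ~e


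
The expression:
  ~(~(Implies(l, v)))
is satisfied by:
  {v: True, l: False}
  {l: False, v: False}
  {l: True, v: True}


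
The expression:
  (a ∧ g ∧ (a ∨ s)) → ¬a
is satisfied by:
  {g: False, a: False}
  {a: True, g: False}
  {g: True, a: False}


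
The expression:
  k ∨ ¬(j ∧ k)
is always true.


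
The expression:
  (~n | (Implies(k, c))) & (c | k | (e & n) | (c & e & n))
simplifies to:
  c | (k & ~n) | (e & n & ~k)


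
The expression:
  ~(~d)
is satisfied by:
  {d: True}


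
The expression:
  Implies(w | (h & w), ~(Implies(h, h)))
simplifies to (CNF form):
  ~w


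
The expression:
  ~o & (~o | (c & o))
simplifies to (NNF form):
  ~o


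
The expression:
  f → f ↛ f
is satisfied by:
  {f: False}


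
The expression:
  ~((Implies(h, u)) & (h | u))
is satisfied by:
  {u: False}


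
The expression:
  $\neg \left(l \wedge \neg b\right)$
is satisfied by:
  {b: True, l: False}
  {l: False, b: False}
  {l: True, b: True}


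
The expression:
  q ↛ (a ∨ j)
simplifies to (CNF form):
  q ∧ ¬a ∧ ¬j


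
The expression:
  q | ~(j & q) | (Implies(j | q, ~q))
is always true.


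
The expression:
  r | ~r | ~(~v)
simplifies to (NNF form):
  True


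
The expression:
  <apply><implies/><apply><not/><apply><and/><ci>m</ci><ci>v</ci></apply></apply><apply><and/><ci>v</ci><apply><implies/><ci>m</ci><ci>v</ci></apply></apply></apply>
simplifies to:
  <ci>v</ci>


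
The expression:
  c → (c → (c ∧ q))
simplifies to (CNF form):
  q ∨ ¬c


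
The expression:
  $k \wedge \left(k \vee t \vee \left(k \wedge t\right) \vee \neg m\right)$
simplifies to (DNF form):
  $k$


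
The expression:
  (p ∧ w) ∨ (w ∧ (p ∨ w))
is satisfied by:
  {w: True}


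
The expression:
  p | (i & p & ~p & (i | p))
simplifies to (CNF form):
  p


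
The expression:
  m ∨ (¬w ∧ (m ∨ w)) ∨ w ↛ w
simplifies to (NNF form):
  m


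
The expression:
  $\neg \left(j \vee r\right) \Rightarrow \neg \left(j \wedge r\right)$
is always true.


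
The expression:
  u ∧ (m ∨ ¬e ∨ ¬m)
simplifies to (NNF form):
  u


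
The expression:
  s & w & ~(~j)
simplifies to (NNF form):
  j & s & w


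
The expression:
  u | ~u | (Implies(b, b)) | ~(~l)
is always true.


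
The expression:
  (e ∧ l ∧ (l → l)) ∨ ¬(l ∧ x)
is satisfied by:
  {e: True, l: False, x: False}
  {l: False, x: False, e: False}
  {x: True, e: True, l: False}
  {x: True, l: False, e: False}
  {e: True, l: True, x: False}
  {l: True, e: False, x: False}
  {x: True, l: True, e: True}


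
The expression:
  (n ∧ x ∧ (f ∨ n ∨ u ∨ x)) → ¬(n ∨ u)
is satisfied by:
  {x: False, n: False}
  {n: True, x: False}
  {x: True, n: False}


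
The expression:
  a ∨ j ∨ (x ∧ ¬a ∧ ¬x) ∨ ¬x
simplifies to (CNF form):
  a ∨ j ∨ ¬x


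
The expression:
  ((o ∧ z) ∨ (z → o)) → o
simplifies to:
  o ∨ z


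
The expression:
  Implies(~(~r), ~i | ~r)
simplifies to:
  ~i | ~r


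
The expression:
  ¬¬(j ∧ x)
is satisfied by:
  {j: True, x: True}


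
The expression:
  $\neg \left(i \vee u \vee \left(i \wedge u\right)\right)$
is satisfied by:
  {u: False, i: False}


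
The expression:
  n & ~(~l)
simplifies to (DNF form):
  l & n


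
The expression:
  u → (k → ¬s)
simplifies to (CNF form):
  ¬k ∨ ¬s ∨ ¬u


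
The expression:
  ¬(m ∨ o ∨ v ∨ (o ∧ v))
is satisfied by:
  {v: False, o: False, m: False}


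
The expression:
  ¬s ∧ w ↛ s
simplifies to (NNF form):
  w ∧ ¬s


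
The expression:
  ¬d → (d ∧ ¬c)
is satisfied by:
  {d: True}


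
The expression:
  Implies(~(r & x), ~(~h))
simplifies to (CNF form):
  (h | r) & (h | x)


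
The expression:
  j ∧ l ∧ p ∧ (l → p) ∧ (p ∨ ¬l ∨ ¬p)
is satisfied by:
  {p: True, j: True, l: True}


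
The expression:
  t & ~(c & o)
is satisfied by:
  {t: True, c: False, o: False}
  {t: True, o: True, c: False}
  {t: True, c: True, o: False}


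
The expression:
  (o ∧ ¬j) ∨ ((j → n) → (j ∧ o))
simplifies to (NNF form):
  o ∨ (j ∧ ¬n)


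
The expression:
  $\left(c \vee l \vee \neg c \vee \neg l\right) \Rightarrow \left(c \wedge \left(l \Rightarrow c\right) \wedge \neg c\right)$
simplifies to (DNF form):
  $\text{False}$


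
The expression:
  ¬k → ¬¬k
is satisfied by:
  {k: True}


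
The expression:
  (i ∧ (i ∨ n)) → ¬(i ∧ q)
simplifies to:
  ¬i ∨ ¬q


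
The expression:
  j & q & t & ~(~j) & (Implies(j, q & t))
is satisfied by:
  {t: True, j: True, q: True}


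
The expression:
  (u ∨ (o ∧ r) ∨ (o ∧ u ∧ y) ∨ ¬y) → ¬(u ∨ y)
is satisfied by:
  {u: False, o: False, y: False, r: False}
  {r: True, u: False, o: False, y: False}
  {y: True, u: False, o: False, r: False}
  {r: True, y: True, u: False, o: False}
  {o: True, r: False, u: False, y: False}
  {r: True, o: True, u: False, y: False}
  {y: True, o: True, r: False, u: False}


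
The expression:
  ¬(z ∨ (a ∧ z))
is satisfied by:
  {z: False}


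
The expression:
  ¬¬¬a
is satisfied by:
  {a: False}


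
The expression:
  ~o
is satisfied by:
  {o: False}


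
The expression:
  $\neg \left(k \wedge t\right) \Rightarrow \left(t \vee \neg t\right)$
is always true.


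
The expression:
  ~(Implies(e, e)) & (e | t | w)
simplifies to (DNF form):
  False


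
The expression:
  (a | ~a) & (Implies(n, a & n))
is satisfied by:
  {a: True, n: False}
  {n: False, a: False}
  {n: True, a: True}


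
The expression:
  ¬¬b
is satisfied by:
  {b: True}


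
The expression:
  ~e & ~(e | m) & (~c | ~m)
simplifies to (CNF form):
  ~e & ~m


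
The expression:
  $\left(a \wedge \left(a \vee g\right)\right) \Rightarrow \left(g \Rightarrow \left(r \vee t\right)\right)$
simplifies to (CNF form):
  $r \vee t \vee \neg a \vee \neg g$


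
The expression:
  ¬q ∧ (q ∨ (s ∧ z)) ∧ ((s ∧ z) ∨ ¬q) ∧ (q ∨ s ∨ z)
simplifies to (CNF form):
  s ∧ z ∧ ¬q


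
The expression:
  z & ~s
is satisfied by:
  {z: True, s: False}


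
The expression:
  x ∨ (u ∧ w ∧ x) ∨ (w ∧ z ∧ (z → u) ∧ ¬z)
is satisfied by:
  {x: True}


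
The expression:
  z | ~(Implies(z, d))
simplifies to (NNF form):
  z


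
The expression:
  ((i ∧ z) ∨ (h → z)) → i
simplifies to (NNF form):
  i ∨ (h ∧ ¬z)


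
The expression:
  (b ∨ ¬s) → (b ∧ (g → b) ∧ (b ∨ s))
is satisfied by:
  {b: True, s: True}
  {b: True, s: False}
  {s: True, b: False}


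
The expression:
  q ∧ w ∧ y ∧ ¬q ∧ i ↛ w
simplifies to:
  False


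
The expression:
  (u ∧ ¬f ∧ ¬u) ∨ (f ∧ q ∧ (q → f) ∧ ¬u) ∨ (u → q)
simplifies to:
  q ∨ ¬u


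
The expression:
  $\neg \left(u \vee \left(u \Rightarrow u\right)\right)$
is never true.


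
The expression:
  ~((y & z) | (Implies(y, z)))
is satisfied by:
  {y: True, z: False}


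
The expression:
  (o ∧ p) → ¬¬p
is always true.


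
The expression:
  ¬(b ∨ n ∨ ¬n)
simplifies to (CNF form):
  False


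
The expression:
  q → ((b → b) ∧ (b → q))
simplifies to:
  True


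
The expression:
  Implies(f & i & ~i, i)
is always true.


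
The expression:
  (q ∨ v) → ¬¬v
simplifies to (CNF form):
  v ∨ ¬q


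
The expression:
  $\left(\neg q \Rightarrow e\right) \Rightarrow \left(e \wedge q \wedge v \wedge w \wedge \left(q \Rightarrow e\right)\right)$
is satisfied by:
  {w: True, v: True, q: False, e: False}
  {w: True, v: False, q: False, e: False}
  {v: True, e: False, w: False, q: False}
  {e: False, v: False, w: False, q: False}
  {q: True, e: True, w: True, v: True}


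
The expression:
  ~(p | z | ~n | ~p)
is never true.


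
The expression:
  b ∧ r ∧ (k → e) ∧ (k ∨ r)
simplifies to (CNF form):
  b ∧ r ∧ (e ∨ ¬k)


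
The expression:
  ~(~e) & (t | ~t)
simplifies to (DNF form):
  e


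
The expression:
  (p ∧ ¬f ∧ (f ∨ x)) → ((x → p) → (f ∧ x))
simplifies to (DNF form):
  f ∨ ¬p ∨ ¬x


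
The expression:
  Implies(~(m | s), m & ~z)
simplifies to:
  m | s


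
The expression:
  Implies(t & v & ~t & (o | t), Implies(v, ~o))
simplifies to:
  True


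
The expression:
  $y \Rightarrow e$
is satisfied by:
  {e: True, y: False}
  {y: False, e: False}
  {y: True, e: True}


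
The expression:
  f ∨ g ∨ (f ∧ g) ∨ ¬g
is always true.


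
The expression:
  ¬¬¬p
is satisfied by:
  {p: False}


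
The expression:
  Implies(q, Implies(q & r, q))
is always true.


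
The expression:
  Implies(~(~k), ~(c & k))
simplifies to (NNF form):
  ~c | ~k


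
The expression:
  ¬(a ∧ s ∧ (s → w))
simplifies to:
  ¬a ∨ ¬s ∨ ¬w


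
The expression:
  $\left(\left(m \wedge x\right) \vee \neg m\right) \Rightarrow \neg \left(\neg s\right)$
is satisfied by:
  {m: True, s: True, x: False}
  {s: True, x: False, m: False}
  {m: True, s: True, x: True}
  {s: True, x: True, m: False}
  {m: True, x: False, s: False}


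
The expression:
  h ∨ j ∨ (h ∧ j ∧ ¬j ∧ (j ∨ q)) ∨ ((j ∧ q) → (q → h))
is always true.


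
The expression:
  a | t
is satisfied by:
  {a: True, t: True}
  {a: True, t: False}
  {t: True, a: False}


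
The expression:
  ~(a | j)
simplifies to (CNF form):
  ~a & ~j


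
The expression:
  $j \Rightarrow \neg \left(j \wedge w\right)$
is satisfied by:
  {w: False, j: False}
  {j: True, w: False}
  {w: True, j: False}


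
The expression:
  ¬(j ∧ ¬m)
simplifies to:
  m ∨ ¬j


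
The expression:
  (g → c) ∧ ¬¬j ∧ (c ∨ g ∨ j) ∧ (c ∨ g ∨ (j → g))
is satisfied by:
  {c: True, j: True}


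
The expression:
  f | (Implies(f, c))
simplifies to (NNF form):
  True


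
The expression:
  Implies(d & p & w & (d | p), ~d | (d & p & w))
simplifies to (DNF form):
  True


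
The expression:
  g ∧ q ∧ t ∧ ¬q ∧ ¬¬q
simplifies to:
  False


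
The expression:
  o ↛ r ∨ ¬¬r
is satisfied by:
  {r: True, o: True}
  {r: True, o: False}
  {o: True, r: False}


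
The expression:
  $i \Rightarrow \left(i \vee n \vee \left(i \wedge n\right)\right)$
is always true.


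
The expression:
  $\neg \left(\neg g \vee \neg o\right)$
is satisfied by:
  {g: True, o: True}


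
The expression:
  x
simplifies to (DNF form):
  x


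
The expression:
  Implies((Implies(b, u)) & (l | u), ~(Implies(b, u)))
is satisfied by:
  {b: True, u: False, l: False}
  {u: False, l: False, b: False}
  {b: True, l: True, u: False}


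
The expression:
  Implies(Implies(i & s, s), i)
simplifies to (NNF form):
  i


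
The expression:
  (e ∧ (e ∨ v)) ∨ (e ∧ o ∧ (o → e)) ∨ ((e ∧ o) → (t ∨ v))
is always true.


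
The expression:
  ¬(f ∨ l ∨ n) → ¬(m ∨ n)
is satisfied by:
  {n: True, l: True, f: True, m: False}
  {n: True, l: True, f: False, m: False}
  {n: True, f: True, m: False, l: False}
  {n: True, f: False, m: False, l: False}
  {l: True, f: True, m: False, n: False}
  {l: True, f: False, m: False, n: False}
  {f: True, l: False, m: False, n: False}
  {f: False, l: False, m: False, n: False}
  {n: True, l: True, m: True, f: True}
  {n: True, l: True, m: True, f: False}
  {n: True, m: True, f: True, l: False}
  {n: True, m: True, f: False, l: False}
  {m: True, l: True, f: True, n: False}
  {m: True, l: True, f: False, n: False}
  {m: True, f: True, l: False, n: False}


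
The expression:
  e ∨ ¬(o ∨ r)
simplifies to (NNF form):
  e ∨ (¬o ∧ ¬r)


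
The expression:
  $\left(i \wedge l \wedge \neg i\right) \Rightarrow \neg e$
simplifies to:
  $\text{True}$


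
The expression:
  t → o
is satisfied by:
  {o: True, t: False}
  {t: False, o: False}
  {t: True, o: True}


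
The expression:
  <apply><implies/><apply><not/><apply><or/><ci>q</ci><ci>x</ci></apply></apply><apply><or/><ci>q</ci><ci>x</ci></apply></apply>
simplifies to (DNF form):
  <apply><or/><ci>q</ci><ci>x</ci></apply>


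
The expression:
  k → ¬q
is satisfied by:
  {k: False, q: False}
  {q: True, k: False}
  {k: True, q: False}


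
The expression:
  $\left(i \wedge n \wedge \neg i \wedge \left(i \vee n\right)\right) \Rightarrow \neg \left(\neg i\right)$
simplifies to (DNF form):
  $\text{True}$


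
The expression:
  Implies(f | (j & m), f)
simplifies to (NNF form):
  f | ~j | ~m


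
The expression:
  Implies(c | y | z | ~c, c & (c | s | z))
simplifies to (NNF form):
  c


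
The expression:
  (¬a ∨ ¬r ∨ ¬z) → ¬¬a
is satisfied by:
  {a: True}


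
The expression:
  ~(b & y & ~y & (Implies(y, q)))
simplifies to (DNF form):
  True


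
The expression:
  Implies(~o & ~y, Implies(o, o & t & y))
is always true.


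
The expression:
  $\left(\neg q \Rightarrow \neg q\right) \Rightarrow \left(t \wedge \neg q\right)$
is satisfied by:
  {t: True, q: False}


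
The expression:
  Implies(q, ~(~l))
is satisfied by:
  {l: True, q: False}
  {q: False, l: False}
  {q: True, l: True}


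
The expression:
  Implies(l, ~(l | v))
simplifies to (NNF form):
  ~l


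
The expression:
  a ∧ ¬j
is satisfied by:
  {a: True, j: False}


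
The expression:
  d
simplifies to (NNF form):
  d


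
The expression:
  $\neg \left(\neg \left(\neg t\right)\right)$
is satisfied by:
  {t: False}


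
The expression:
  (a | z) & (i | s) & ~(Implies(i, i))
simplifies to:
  False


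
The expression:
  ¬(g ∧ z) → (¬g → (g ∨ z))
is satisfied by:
  {z: True, g: True}
  {z: True, g: False}
  {g: True, z: False}


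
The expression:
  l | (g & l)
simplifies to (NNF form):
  l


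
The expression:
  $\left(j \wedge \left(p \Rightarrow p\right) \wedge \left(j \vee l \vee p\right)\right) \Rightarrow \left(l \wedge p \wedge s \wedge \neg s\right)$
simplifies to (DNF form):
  $\neg j$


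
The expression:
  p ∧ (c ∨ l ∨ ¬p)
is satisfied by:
  {p: True, c: True, l: True}
  {p: True, c: True, l: False}
  {p: True, l: True, c: False}


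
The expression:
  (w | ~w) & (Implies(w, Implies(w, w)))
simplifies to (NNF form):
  True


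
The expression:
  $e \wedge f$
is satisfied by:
  {e: True, f: True}


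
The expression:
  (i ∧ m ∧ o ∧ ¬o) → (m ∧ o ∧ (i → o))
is always true.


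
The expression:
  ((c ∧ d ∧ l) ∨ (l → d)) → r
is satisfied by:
  {r: True, l: True, d: False}
  {r: True, l: False, d: False}
  {r: True, d: True, l: True}
  {r: True, d: True, l: False}
  {l: True, d: False, r: False}


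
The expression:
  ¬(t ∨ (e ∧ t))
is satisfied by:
  {t: False}


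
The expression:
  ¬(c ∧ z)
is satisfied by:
  {c: False, z: False}
  {z: True, c: False}
  {c: True, z: False}


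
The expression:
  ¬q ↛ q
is always true.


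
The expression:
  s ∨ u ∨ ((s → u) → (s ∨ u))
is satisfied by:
  {u: True, s: True}
  {u: True, s: False}
  {s: True, u: False}


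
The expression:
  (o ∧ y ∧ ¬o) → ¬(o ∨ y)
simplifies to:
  True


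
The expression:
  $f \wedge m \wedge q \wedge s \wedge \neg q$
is never true.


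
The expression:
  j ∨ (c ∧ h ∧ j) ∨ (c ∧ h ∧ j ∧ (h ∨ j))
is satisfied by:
  {j: True}


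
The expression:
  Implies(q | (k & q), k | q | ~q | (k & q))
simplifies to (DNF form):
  True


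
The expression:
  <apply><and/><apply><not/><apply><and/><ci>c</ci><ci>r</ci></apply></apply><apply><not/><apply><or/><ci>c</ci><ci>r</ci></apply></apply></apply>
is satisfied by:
  {r: False, c: False}


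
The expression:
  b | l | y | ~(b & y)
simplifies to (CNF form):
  True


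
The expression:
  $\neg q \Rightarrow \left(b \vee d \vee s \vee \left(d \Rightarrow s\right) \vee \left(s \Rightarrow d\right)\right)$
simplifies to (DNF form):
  $\text{True}$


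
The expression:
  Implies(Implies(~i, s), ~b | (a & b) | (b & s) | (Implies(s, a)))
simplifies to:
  True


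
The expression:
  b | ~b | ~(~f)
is always true.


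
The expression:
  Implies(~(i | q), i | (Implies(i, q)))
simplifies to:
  True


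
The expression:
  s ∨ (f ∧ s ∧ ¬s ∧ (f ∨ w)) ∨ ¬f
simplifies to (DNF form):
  s ∨ ¬f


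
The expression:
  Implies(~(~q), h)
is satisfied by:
  {h: True, q: False}
  {q: False, h: False}
  {q: True, h: True}


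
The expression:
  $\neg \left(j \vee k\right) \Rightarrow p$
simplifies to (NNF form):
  $j \vee k \vee p$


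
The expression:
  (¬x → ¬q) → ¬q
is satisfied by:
  {q: False, x: False}
  {x: True, q: False}
  {q: True, x: False}


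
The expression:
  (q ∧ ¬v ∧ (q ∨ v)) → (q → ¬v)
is always true.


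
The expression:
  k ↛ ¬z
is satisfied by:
  {z: True, k: True}


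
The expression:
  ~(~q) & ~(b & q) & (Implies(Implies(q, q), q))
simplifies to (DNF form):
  q & ~b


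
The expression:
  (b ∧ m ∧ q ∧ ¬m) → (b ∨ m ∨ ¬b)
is always true.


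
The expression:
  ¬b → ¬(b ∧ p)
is always true.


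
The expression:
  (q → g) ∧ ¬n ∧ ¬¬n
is never true.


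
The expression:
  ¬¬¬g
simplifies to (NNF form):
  ¬g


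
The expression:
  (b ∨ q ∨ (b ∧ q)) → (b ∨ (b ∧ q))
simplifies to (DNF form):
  b ∨ ¬q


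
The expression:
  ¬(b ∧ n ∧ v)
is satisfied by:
  {v: False, n: False, b: False}
  {b: True, v: False, n: False}
  {n: True, v: False, b: False}
  {b: True, n: True, v: False}
  {v: True, b: False, n: False}
  {b: True, v: True, n: False}
  {n: True, v: True, b: False}


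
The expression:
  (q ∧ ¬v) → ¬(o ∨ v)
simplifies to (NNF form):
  v ∨ ¬o ∨ ¬q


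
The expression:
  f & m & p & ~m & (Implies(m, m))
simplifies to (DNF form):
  False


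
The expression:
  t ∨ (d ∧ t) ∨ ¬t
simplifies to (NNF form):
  True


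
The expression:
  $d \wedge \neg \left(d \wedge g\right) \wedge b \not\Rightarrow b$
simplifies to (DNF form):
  $\text{False}$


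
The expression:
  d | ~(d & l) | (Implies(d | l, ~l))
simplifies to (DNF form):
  True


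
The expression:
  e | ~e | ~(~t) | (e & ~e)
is always true.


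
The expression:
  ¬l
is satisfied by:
  {l: False}


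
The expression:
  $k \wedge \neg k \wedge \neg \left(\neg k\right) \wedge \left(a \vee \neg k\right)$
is never true.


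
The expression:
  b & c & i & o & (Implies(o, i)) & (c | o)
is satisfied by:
  {c: True, i: True, b: True, o: True}


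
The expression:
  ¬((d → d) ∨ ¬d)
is never true.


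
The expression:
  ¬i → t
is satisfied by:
  {i: True, t: True}
  {i: True, t: False}
  {t: True, i: False}


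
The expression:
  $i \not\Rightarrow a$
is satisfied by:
  {i: True, a: False}


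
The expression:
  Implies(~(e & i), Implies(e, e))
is always true.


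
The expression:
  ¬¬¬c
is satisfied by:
  {c: False}


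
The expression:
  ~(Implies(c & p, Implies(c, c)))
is never true.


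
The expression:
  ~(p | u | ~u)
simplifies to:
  False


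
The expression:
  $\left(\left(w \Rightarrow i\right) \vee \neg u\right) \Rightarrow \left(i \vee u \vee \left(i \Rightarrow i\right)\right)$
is always true.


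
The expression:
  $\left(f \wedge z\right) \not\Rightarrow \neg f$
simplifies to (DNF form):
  $f \wedge z$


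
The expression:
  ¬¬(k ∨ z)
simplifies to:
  k ∨ z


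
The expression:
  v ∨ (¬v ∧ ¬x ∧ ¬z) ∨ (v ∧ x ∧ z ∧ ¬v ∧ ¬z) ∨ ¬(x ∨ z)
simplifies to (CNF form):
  (v ∨ ¬x) ∧ (v ∨ ¬z)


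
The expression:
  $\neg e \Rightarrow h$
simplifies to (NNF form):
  $e \vee h$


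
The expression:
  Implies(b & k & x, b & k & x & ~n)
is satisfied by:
  {x: False, k: False, n: False, b: False}
  {b: True, x: False, k: False, n: False}
  {n: True, x: False, k: False, b: False}
  {b: True, n: True, x: False, k: False}
  {k: True, b: False, x: False, n: False}
  {b: True, k: True, x: False, n: False}
  {n: True, k: True, b: False, x: False}
  {b: True, n: True, k: True, x: False}
  {x: True, n: False, k: False, b: False}
  {b: True, x: True, n: False, k: False}
  {n: True, x: True, b: False, k: False}
  {b: True, n: True, x: True, k: False}
  {k: True, x: True, n: False, b: False}
  {b: True, k: True, x: True, n: False}
  {n: True, k: True, x: True, b: False}


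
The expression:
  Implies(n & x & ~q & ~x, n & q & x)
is always true.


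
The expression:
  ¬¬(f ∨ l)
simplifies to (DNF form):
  f ∨ l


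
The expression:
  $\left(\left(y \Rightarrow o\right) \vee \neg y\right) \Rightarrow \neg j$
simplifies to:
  $\left(y \wedge \neg o\right) \vee \neg j$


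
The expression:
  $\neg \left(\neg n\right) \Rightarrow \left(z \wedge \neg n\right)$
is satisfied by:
  {n: False}


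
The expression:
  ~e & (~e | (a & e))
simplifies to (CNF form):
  ~e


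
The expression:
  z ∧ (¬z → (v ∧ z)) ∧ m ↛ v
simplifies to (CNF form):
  m ∧ z ∧ ¬v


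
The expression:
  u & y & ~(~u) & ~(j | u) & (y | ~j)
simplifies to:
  False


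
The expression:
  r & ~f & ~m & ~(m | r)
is never true.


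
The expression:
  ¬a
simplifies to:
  ¬a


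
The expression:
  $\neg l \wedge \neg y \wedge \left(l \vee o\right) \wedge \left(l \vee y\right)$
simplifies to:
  $\text{False}$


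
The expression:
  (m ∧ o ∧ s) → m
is always true.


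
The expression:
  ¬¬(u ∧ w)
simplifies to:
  u ∧ w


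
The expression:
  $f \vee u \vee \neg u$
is always true.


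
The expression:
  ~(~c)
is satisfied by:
  {c: True}


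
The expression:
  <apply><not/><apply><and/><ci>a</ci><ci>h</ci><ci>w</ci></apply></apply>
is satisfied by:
  {w: False, a: False, h: False}
  {h: True, w: False, a: False}
  {a: True, w: False, h: False}
  {h: True, a: True, w: False}
  {w: True, h: False, a: False}
  {h: True, w: True, a: False}
  {a: True, w: True, h: False}


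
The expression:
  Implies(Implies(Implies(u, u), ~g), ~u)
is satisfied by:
  {g: True, u: False}
  {u: False, g: False}
  {u: True, g: True}


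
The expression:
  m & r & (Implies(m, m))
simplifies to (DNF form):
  m & r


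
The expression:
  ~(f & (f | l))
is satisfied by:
  {f: False}


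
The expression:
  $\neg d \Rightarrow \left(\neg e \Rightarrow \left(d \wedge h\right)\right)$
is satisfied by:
  {d: True, e: True}
  {d: True, e: False}
  {e: True, d: False}


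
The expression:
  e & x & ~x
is never true.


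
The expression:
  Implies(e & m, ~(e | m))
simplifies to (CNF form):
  ~e | ~m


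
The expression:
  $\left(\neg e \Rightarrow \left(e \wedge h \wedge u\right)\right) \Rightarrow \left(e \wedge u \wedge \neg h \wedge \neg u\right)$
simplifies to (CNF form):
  $\neg e$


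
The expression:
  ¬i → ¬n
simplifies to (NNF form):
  i ∨ ¬n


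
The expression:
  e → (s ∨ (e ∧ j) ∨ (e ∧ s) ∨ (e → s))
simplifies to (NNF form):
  j ∨ s ∨ ¬e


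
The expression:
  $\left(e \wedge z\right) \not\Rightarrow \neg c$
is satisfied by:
  {c: True, z: True, e: True}


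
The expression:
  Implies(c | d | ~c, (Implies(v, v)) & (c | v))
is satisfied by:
  {c: True, v: True}
  {c: True, v: False}
  {v: True, c: False}


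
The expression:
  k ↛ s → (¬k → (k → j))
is always true.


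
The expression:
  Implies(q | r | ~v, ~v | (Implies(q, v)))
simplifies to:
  True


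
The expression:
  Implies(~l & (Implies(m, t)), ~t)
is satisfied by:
  {l: True, t: False}
  {t: False, l: False}
  {t: True, l: True}


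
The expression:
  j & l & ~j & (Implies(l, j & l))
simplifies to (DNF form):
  False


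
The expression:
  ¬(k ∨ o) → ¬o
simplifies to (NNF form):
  True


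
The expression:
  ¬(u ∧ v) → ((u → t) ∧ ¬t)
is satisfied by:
  {v: True, t: False, u: False}
  {t: False, u: False, v: False}
  {u: True, v: True, t: False}
  {u: True, t: True, v: True}


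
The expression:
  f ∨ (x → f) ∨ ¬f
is always true.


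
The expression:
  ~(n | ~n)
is never true.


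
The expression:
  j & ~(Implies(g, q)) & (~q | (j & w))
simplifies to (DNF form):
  g & j & ~q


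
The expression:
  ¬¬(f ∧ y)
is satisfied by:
  {f: True, y: True}


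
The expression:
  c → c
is always true.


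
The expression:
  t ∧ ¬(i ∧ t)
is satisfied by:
  {t: True, i: False}


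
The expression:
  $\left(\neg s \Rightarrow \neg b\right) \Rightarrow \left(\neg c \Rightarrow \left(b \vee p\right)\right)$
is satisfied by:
  {b: True, c: True, p: True}
  {b: True, c: True, p: False}
  {b: True, p: True, c: False}
  {b: True, p: False, c: False}
  {c: True, p: True, b: False}
  {c: True, p: False, b: False}
  {p: True, c: False, b: False}
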